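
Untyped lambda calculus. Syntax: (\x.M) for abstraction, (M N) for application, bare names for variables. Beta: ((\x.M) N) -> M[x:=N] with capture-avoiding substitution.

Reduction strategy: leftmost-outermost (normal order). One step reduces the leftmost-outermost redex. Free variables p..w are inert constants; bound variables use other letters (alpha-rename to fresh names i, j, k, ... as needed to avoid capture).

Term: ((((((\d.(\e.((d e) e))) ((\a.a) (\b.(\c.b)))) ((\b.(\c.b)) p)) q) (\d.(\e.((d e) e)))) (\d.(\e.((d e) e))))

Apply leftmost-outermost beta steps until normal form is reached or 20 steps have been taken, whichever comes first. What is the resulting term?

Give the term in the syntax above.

Step 0: ((((((\d.(\e.((d e) e))) ((\a.a) (\b.(\c.b)))) ((\b.(\c.b)) p)) q) (\d.(\e.((d e) e)))) (\d.(\e.((d e) e))))
Step 1: (((((\e.((((\a.a) (\b.(\c.b))) e) e)) ((\b.(\c.b)) p)) q) (\d.(\e.((d e) e)))) (\d.(\e.((d e) e))))
Step 2: (((((((\a.a) (\b.(\c.b))) ((\b.(\c.b)) p)) ((\b.(\c.b)) p)) q) (\d.(\e.((d e) e)))) (\d.(\e.((d e) e))))
Step 3: ((((((\b.(\c.b)) ((\b.(\c.b)) p)) ((\b.(\c.b)) p)) q) (\d.(\e.((d e) e)))) (\d.(\e.((d e) e))))
Step 4: (((((\c.((\b.(\c.b)) p)) ((\b.(\c.b)) p)) q) (\d.(\e.((d e) e)))) (\d.(\e.((d e) e))))
Step 5: (((((\b.(\c.b)) p) q) (\d.(\e.((d e) e)))) (\d.(\e.((d e) e))))
Step 6: ((((\c.p) q) (\d.(\e.((d e) e)))) (\d.(\e.((d e) e))))
Step 7: ((p (\d.(\e.((d e) e)))) (\d.(\e.((d e) e))))

Answer: ((p (\d.(\e.((d e) e)))) (\d.(\e.((d e) e))))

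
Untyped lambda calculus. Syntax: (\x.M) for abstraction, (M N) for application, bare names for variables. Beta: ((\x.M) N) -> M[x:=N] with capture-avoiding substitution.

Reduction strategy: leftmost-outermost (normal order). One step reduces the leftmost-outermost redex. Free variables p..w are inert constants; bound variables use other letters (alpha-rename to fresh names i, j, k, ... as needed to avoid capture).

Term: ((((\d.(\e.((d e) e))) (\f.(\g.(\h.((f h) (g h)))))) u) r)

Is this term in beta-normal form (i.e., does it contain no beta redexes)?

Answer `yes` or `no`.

Term: ((((\d.(\e.((d e) e))) (\f.(\g.(\h.((f h) (g h)))))) u) r)
Found 1 beta redex(es).

Answer: no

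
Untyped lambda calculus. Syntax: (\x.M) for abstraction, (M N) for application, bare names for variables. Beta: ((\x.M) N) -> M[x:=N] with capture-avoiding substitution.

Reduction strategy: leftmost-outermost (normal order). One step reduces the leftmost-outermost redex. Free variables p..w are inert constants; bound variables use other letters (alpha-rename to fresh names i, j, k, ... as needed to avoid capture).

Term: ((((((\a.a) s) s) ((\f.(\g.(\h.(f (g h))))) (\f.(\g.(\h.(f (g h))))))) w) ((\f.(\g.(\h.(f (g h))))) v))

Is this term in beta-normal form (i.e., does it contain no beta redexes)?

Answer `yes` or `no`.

Term: ((((((\a.a) s) s) ((\f.(\g.(\h.(f (g h))))) (\f.(\g.(\h.(f (g h))))))) w) ((\f.(\g.(\h.(f (g h))))) v))
Found 3 beta redex(es).

Answer: no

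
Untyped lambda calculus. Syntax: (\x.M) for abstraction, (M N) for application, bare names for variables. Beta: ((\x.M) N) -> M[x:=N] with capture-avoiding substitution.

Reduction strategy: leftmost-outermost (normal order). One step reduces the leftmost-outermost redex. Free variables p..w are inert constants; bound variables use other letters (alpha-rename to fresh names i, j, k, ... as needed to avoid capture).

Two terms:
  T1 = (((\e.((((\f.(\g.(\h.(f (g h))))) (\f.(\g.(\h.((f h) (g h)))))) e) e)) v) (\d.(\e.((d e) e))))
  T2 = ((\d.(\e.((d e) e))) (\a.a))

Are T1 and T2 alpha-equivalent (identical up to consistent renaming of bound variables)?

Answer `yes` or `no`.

Answer: no

Derivation:
Term 1: (((\e.((((\f.(\g.(\h.(f (g h))))) (\f.(\g.(\h.((f h) (g h)))))) e) e)) v) (\d.(\e.((d e) e))))
Term 2: ((\d.(\e.((d e) e))) (\a.a))
Alpha-equivalence: compare structure up to binder renaming.
Result: False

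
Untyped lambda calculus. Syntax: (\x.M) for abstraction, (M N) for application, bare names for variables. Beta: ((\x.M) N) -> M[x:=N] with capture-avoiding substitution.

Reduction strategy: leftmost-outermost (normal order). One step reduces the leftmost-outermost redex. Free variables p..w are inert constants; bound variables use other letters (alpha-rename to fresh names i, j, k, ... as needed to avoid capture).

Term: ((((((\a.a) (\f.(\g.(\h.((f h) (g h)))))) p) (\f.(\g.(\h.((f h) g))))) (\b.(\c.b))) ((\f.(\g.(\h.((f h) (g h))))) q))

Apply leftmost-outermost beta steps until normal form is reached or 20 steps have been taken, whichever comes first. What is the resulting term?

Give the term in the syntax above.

Answer: (((p (\b.(\c.b))) (\g.(\h.h))) (\g.(\h.((q h) (g h)))))

Derivation:
Step 0: ((((((\a.a) (\f.(\g.(\h.((f h) (g h)))))) p) (\f.(\g.(\h.((f h) g))))) (\b.(\c.b))) ((\f.(\g.(\h.((f h) (g h))))) q))
Step 1: (((((\f.(\g.(\h.((f h) (g h))))) p) (\f.(\g.(\h.((f h) g))))) (\b.(\c.b))) ((\f.(\g.(\h.((f h) (g h))))) q))
Step 2: ((((\g.(\h.((p h) (g h)))) (\f.(\g.(\h.((f h) g))))) (\b.(\c.b))) ((\f.(\g.(\h.((f h) (g h))))) q))
Step 3: (((\h.((p h) ((\f.(\g.(\h.((f h) g)))) h))) (\b.(\c.b))) ((\f.(\g.(\h.((f h) (g h))))) q))
Step 4: (((p (\b.(\c.b))) ((\f.(\g.(\h.((f h) g)))) (\b.(\c.b)))) ((\f.(\g.(\h.((f h) (g h))))) q))
Step 5: (((p (\b.(\c.b))) (\g.(\h.(((\b.(\c.b)) h) g)))) ((\f.(\g.(\h.((f h) (g h))))) q))
Step 6: (((p (\b.(\c.b))) (\g.(\h.((\c.h) g)))) ((\f.(\g.(\h.((f h) (g h))))) q))
Step 7: (((p (\b.(\c.b))) (\g.(\h.h))) ((\f.(\g.(\h.((f h) (g h))))) q))
Step 8: (((p (\b.(\c.b))) (\g.(\h.h))) (\g.(\h.((q h) (g h)))))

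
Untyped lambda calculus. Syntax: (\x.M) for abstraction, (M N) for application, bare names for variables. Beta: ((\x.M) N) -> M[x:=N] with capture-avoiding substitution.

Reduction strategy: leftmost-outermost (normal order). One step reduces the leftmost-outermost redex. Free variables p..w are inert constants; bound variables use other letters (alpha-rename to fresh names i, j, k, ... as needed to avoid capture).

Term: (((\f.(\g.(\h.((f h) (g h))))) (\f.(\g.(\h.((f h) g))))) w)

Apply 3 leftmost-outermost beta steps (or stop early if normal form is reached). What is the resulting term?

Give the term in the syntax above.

Answer: (\h.((\g.(\i.((h i) g))) (w h)))

Derivation:
Step 0: (((\f.(\g.(\h.((f h) (g h))))) (\f.(\g.(\h.((f h) g))))) w)
Step 1: ((\g.(\h.(((\f.(\g.(\h.((f h) g)))) h) (g h)))) w)
Step 2: (\h.(((\f.(\g.(\h.((f h) g)))) h) (w h)))
Step 3: (\h.((\g.(\i.((h i) g))) (w h)))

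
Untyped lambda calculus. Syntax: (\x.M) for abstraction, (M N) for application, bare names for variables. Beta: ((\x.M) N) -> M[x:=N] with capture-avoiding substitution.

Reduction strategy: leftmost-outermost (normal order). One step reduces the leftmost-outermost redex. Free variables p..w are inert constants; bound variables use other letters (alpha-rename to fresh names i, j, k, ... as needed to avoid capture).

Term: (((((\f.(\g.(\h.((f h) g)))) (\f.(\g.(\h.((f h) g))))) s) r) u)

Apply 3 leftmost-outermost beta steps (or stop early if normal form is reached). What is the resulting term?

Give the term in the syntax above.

Answer: ((((\f.(\g.(\h.((f h) g)))) r) s) u)

Derivation:
Step 0: (((((\f.(\g.(\h.((f h) g)))) (\f.(\g.(\h.((f h) g))))) s) r) u)
Step 1: ((((\g.(\h.(((\f.(\g.(\h.((f h) g)))) h) g))) s) r) u)
Step 2: (((\h.(((\f.(\g.(\h.((f h) g)))) h) s)) r) u)
Step 3: ((((\f.(\g.(\h.((f h) g)))) r) s) u)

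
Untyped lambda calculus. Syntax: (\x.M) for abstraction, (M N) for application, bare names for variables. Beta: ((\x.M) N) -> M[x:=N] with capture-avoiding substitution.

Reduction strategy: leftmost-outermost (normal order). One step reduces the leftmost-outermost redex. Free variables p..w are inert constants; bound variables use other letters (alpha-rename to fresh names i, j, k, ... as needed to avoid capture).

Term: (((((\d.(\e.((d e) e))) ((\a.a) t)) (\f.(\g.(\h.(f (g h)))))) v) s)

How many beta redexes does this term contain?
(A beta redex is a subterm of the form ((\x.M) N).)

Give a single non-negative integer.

Answer: 2

Derivation:
Term: (((((\d.(\e.((d e) e))) ((\a.a) t)) (\f.(\g.(\h.(f (g h)))))) v) s)
  Redex: ((\d.(\e.((d e) e))) ((\a.a) t))
  Redex: ((\a.a) t)
Total redexes: 2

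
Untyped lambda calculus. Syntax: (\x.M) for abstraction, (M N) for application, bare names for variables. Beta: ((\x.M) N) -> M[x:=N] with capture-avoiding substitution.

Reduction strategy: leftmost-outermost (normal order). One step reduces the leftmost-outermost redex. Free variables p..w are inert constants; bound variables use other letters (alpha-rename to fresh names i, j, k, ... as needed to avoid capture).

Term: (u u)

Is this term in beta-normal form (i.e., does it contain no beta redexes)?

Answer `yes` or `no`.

Answer: yes

Derivation:
Term: (u u)
No beta redexes found.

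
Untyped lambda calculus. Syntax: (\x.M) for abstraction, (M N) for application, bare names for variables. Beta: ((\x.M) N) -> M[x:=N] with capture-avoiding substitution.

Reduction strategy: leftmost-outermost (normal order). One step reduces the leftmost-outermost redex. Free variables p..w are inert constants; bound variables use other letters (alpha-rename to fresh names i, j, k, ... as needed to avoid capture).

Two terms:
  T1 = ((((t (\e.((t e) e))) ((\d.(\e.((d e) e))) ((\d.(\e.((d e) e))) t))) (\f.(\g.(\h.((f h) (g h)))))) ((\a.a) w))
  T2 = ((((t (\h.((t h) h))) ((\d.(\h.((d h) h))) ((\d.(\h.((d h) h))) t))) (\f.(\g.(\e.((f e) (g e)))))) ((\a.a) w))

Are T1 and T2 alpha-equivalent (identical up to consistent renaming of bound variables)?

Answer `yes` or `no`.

Answer: yes

Derivation:
Term 1: ((((t (\e.((t e) e))) ((\d.(\e.((d e) e))) ((\d.(\e.((d e) e))) t))) (\f.(\g.(\h.((f h) (g h)))))) ((\a.a) w))
Term 2: ((((t (\h.((t h) h))) ((\d.(\h.((d h) h))) ((\d.(\h.((d h) h))) t))) (\f.(\g.(\e.((f e) (g e)))))) ((\a.a) w))
Alpha-equivalence: compare structure up to binder renaming.
Result: True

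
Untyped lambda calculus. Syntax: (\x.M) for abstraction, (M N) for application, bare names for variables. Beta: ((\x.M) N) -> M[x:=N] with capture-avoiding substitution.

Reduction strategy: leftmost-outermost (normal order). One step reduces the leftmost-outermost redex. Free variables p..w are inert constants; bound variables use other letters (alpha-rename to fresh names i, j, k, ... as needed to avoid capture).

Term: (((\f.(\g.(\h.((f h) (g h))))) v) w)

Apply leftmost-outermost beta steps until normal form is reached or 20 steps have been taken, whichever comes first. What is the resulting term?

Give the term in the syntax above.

Answer: (\h.((v h) (w h)))

Derivation:
Step 0: (((\f.(\g.(\h.((f h) (g h))))) v) w)
Step 1: ((\g.(\h.((v h) (g h)))) w)
Step 2: (\h.((v h) (w h)))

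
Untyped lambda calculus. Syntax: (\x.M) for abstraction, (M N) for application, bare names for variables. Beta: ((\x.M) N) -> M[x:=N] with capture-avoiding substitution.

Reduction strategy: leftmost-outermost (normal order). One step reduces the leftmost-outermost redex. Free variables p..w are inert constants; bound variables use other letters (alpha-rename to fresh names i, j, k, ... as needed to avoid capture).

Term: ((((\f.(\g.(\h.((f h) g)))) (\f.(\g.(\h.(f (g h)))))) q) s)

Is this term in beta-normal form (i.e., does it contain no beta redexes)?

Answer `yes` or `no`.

Term: ((((\f.(\g.(\h.((f h) g)))) (\f.(\g.(\h.(f (g h)))))) q) s)
Found 1 beta redex(es).

Answer: no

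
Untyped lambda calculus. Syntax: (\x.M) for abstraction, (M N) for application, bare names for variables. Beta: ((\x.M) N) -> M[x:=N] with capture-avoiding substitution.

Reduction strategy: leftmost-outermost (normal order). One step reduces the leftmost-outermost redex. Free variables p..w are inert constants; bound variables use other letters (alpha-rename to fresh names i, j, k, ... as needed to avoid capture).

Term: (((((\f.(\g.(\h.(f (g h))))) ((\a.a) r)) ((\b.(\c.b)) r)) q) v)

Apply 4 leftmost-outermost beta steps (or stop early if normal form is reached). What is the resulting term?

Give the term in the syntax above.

Answer: ((r (((\b.(\c.b)) r) q)) v)

Derivation:
Step 0: (((((\f.(\g.(\h.(f (g h))))) ((\a.a) r)) ((\b.(\c.b)) r)) q) v)
Step 1: ((((\g.(\h.(((\a.a) r) (g h)))) ((\b.(\c.b)) r)) q) v)
Step 2: (((\h.(((\a.a) r) (((\b.(\c.b)) r) h))) q) v)
Step 3: ((((\a.a) r) (((\b.(\c.b)) r) q)) v)
Step 4: ((r (((\b.(\c.b)) r) q)) v)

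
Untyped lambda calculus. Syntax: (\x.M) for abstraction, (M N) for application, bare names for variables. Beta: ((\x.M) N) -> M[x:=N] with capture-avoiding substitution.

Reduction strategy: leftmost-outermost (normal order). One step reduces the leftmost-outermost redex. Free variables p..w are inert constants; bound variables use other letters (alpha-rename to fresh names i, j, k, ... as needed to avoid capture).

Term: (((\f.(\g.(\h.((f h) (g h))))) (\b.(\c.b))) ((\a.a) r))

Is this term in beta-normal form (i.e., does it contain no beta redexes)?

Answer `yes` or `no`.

Term: (((\f.(\g.(\h.((f h) (g h))))) (\b.(\c.b))) ((\a.a) r))
Found 2 beta redex(es).

Answer: no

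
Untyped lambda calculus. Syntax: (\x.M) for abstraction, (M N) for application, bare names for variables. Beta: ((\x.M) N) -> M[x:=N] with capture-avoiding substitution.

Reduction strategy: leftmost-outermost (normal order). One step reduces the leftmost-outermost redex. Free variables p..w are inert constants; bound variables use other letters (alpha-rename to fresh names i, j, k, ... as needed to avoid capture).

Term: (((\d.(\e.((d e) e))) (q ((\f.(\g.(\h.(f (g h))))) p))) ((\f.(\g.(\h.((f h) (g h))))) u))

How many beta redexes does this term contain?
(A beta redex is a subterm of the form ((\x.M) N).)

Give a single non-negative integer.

Term: (((\d.(\e.((d e) e))) (q ((\f.(\g.(\h.(f (g h))))) p))) ((\f.(\g.(\h.((f h) (g h))))) u))
  Redex: ((\d.(\e.((d e) e))) (q ((\f.(\g.(\h.(f (g h))))) p)))
  Redex: ((\f.(\g.(\h.(f (g h))))) p)
  Redex: ((\f.(\g.(\h.((f h) (g h))))) u)
Total redexes: 3

Answer: 3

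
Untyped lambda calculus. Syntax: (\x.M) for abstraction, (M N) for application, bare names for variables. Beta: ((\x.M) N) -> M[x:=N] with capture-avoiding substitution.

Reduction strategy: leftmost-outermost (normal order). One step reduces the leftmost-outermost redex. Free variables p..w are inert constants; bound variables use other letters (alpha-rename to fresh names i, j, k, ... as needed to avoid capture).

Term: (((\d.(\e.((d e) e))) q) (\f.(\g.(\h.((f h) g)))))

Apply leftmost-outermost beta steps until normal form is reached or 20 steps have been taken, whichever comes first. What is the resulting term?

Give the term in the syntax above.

Step 0: (((\d.(\e.((d e) e))) q) (\f.(\g.(\h.((f h) g)))))
Step 1: ((\e.((q e) e)) (\f.(\g.(\h.((f h) g)))))
Step 2: ((q (\f.(\g.(\h.((f h) g))))) (\f.(\g.(\h.((f h) g)))))

Answer: ((q (\f.(\g.(\h.((f h) g))))) (\f.(\g.(\h.((f h) g)))))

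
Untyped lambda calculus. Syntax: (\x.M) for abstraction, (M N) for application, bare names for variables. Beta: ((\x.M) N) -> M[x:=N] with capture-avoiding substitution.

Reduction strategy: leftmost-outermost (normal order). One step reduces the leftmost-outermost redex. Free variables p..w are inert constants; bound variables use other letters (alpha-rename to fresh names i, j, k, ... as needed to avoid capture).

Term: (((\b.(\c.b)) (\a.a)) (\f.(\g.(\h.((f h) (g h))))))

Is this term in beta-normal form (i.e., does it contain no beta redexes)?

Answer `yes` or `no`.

Answer: no

Derivation:
Term: (((\b.(\c.b)) (\a.a)) (\f.(\g.(\h.((f h) (g h))))))
Found 1 beta redex(es).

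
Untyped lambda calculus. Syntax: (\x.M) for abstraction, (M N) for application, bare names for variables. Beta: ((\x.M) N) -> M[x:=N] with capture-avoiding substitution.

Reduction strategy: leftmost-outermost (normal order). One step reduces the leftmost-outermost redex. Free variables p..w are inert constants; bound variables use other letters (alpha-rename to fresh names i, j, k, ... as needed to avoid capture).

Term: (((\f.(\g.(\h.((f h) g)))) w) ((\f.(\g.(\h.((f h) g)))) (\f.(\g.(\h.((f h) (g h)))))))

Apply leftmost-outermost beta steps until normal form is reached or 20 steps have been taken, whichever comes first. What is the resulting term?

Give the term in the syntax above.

Step 0: (((\f.(\g.(\h.((f h) g)))) w) ((\f.(\g.(\h.((f h) g)))) (\f.(\g.(\h.((f h) (g h)))))))
Step 1: ((\g.(\h.((w h) g))) ((\f.(\g.(\h.((f h) g)))) (\f.(\g.(\h.((f h) (g h)))))))
Step 2: (\h.((w h) ((\f.(\g.(\h.((f h) g)))) (\f.(\g.(\h.((f h) (g h))))))))
Step 3: (\h.((w h) (\g.(\h.(((\f.(\g.(\h.((f h) (g h))))) h) g)))))
Step 4: (\h.((w h) (\g.(\h.((\g.(\i.((h i) (g i)))) g)))))
Step 5: (\h.((w h) (\g.(\h.(\i.((h i) (g i)))))))

Answer: (\h.((w h) (\g.(\h.(\i.((h i) (g i)))))))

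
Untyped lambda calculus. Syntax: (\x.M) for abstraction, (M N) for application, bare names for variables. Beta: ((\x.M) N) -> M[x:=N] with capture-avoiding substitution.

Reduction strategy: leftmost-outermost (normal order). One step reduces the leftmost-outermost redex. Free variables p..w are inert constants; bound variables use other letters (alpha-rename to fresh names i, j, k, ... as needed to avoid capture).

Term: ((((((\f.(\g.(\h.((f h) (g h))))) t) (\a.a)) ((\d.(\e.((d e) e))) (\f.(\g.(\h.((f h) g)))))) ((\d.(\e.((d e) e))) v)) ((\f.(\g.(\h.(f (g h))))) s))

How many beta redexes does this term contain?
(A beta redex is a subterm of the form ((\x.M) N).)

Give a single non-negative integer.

Term: ((((((\f.(\g.(\h.((f h) (g h))))) t) (\a.a)) ((\d.(\e.((d e) e))) (\f.(\g.(\h.((f h) g)))))) ((\d.(\e.((d e) e))) v)) ((\f.(\g.(\h.(f (g h))))) s))
  Redex: ((\f.(\g.(\h.((f h) (g h))))) t)
  Redex: ((\d.(\e.((d e) e))) (\f.(\g.(\h.((f h) g)))))
  Redex: ((\d.(\e.((d e) e))) v)
  Redex: ((\f.(\g.(\h.(f (g h))))) s)
Total redexes: 4

Answer: 4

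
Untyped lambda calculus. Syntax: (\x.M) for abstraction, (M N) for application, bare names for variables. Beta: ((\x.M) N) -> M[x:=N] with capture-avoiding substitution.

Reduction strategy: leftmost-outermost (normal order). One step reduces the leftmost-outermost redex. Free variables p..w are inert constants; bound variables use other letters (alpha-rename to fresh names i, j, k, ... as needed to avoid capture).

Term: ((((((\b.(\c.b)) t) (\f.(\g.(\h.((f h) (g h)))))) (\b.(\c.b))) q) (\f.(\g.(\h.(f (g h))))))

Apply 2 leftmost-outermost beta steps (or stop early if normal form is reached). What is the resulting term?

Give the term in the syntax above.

Answer: (((t (\b.(\c.b))) q) (\f.(\g.(\h.(f (g h))))))

Derivation:
Step 0: ((((((\b.(\c.b)) t) (\f.(\g.(\h.((f h) (g h)))))) (\b.(\c.b))) q) (\f.(\g.(\h.(f (g h))))))
Step 1: (((((\c.t) (\f.(\g.(\h.((f h) (g h)))))) (\b.(\c.b))) q) (\f.(\g.(\h.(f (g h))))))
Step 2: (((t (\b.(\c.b))) q) (\f.(\g.(\h.(f (g h))))))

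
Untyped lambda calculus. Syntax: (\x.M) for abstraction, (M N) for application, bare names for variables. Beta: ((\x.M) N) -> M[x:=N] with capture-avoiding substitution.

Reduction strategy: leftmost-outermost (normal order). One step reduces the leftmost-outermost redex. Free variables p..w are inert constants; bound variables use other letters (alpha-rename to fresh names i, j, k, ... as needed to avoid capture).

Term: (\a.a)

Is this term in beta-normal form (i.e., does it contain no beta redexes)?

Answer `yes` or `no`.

Term: (\a.a)
No beta redexes found.

Answer: yes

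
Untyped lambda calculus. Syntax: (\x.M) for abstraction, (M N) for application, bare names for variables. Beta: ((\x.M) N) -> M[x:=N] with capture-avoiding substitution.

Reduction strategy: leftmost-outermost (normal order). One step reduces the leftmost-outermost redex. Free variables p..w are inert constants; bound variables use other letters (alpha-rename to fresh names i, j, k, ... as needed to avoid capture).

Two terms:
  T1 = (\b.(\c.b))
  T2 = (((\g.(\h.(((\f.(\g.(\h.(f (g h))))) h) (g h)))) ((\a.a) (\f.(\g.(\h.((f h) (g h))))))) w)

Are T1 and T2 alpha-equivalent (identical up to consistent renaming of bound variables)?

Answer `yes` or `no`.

Term 1: (\b.(\c.b))
Term 2: (((\g.(\h.(((\f.(\g.(\h.(f (g h))))) h) (g h)))) ((\a.a) (\f.(\g.(\h.((f h) (g h))))))) w)
Alpha-equivalence: compare structure up to binder renaming.
Result: False

Answer: no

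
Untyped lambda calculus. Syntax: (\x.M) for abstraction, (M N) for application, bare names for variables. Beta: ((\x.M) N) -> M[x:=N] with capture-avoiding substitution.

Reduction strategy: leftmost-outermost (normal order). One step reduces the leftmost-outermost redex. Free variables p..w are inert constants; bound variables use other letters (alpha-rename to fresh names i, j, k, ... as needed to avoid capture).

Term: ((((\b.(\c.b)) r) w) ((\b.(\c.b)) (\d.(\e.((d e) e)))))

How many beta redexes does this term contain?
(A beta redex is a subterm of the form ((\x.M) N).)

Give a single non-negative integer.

Term: ((((\b.(\c.b)) r) w) ((\b.(\c.b)) (\d.(\e.((d e) e)))))
  Redex: ((\b.(\c.b)) r)
  Redex: ((\b.(\c.b)) (\d.(\e.((d e) e))))
Total redexes: 2

Answer: 2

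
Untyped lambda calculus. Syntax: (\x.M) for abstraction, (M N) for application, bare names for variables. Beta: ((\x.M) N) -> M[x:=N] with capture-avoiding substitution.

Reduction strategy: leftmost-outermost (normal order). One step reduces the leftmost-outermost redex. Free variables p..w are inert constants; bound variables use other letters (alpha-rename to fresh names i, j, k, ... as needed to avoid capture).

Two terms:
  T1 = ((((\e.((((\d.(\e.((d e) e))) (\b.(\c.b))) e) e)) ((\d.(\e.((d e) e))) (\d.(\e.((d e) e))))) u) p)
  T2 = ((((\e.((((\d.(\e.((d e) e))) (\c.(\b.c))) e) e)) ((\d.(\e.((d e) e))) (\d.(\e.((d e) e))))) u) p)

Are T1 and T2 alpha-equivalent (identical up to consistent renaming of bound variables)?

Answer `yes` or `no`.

Answer: yes

Derivation:
Term 1: ((((\e.((((\d.(\e.((d e) e))) (\b.(\c.b))) e) e)) ((\d.(\e.((d e) e))) (\d.(\e.((d e) e))))) u) p)
Term 2: ((((\e.((((\d.(\e.((d e) e))) (\c.(\b.c))) e) e)) ((\d.(\e.((d e) e))) (\d.(\e.((d e) e))))) u) p)
Alpha-equivalence: compare structure up to binder renaming.
Result: True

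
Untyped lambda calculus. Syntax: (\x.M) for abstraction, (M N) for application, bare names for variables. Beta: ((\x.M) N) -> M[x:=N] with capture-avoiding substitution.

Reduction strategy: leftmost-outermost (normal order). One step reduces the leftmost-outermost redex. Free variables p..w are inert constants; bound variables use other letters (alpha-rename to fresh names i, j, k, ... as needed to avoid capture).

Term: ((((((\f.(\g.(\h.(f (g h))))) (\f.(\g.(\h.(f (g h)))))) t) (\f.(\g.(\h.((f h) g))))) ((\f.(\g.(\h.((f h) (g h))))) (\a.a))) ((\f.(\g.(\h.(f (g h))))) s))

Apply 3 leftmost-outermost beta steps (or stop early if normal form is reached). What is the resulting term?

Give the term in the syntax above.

Answer: ((((\f.(\g.(\h.(f (g h))))) (t (\f.(\g.(\h.((f h) g)))))) ((\f.(\g.(\h.((f h) (g h))))) (\a.a))) ((\f.(\g.(\h.(f (g h))))) s))

Derivation:
Step 0: ((((((\f.(\g.(\h.(f (g h))))) (\f.(\g.(\h.(f (g h)))))) t) (\f.(\g.(\h.((f h) g))))) ((\f.(\g.(\h.((f h) (g h))))) (\a.a))) ((\f.(\g.(\h.(f (g h))))) s))
Step 1: (((((\g.(\h.((\f.(\g.(\h.(f (g h))))) (g h)))) t) (\f.(\g.(\h.((f h) g))))) ((\f.(\g.(\h.((f h) (g h))))) (\a.a))) ((\f.(\g.(\h.(f (g h))))) s))
Step 2: ((((\h.((\f.(\g.(\h.(f (g h))))) (t h))) (\f.(\g.(\h.((f h) g))))) ((\f.(\g.(\h.((f h) (g h))))) (\a.a))) ((\f.(\g.(\h.(f (g h))))) s))
Step 3: ((((\f.(\g.(\h.(f (g h))))) (t (\f.(\g.(\h.((f h) g)))))) ((\f.(\g.(\h.((f h) (g h))))) (\a.a))) ((\f.(\g.(\h.(f (g h))))) s))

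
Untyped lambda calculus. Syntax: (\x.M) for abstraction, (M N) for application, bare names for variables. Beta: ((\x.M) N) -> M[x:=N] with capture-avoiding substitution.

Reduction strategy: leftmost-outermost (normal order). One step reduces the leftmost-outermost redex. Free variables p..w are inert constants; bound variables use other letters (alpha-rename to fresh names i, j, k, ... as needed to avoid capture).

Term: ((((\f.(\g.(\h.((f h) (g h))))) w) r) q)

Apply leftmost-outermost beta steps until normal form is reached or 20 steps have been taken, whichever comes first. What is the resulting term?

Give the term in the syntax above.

Answer: ((w q) (r q))

Derivation:
Step 0: ((((\f.(\g.(\h.((f h) (g h))))) w) r) q)
Step 1: (((\g.(\h.((w h) (g h)))) r) q)
Step 2: ((\h.((w h) (r h))) q)
Step 3: ((w q) (r q))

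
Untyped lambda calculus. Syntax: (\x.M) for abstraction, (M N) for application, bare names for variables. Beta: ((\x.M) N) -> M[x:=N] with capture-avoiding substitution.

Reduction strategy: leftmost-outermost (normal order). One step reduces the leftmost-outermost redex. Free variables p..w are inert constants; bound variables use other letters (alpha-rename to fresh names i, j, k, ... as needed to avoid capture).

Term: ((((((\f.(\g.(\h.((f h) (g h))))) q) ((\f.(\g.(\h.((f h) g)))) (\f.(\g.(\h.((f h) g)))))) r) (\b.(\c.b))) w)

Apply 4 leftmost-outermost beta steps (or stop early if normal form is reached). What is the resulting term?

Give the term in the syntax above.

Answer: ((((q r) ((\g.(\h.(((\f.(\g.(\h.((f h) g)))) h) g))) r)) (\b.(\c.b))) w)

Derivation:
Step 0: ((((((\f.(\g.(\h.((f h) (g h))))) q) ((\f.(\g.(\h.((f h) g)))) (\f.(\g.(\h.((f h) g)))))) r) (\b.(\c.b))) w)
Step 1: (((((\g.(\h.((q h) (g h)))) ((\f.(\g.(\h.((f h) g)))) (\f.(\g.(\h.((f h) g)))))) r) (\b.(\c.b))) w)
Step 2: ((((\h.((q h) (((\f.(\g.(\h.((f h) g)))) (\f.(\g.(\h.((f h) g))))) h))) r) (\b.(\c.b))) w)
Step 3: ((((q r) (((\f.(\g.(\h.((f h) g)))) (\f.(\g.(\h.((f h) g))))) r)) (\b.(\c.b))) w)
Step 4: ((((q r) ((\g.(\h.(((\f.(\g.(\h.((f h) g)))) h) g))) r)) (\b.(\c.b))) w)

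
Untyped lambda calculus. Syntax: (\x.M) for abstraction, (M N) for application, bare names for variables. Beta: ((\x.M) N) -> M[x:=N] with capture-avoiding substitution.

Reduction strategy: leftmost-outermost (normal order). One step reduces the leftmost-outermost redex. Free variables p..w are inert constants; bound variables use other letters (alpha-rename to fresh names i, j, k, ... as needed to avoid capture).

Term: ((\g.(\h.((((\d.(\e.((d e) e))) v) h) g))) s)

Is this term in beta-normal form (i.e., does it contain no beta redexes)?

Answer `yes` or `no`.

Term: ((\g.(\h.((((\d.(\e.((d e) e))) v) h) g))) s)
Found 2 beta redex(es).

Answer: no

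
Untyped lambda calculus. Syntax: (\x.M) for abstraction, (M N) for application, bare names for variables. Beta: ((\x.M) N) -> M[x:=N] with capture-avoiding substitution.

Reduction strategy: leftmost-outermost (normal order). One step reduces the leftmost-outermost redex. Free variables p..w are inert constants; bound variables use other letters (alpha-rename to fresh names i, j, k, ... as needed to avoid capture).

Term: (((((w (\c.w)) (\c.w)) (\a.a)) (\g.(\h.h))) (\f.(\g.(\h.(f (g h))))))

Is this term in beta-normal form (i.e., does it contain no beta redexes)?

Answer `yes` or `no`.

Term: (((((w (\c.w)) (\c.w)) (\a.a)) (\g.(\h.h))) (\f.(\g.(\h.(f (g h))))))
No beta redexes found.

Answer: yes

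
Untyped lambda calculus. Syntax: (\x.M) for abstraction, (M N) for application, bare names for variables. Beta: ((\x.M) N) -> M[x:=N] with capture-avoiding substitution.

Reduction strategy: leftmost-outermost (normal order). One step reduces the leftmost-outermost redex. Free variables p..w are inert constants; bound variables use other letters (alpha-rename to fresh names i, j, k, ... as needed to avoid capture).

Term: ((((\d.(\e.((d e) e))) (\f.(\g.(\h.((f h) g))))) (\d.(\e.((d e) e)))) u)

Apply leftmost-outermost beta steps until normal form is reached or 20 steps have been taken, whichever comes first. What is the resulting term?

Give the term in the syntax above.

Step 0: ((((\d.(\e.((d e) e))) (\f.(\g.(\h.((f h) g))))) (\d.(\e.((d e) e)))) u)
Step 1: (((\e.(((\f.(\g.(\h.((f h) g)))) e) e)) (\d.(\e.((d e) e)))) u)
Step 2: ((((\f.(\g.(\h.((f h) g)))) (\d.(\e.((d e) e)))) (\d.(\e.((d e) e)))) u)
Step 3: (((\g.(\h.(((\d.(\e.((d e) e))) h) g))) (\d.(\e.((d e) e)))) u)
Step 4: ((\h.(((\d.(\e.((d e) e))) h) (\d.(\e.((d e) e))))) u)
Step 5: (((\d.(\e.((d e) e))) u) (\d.(\e.((d e) e))))
Step 6: ((\e.((u e) e)) (\d.(\e.((d e) e))))
Step 7: ((u (\d.(\e.((d e) e)))) (\d.(\e.((d e) e))))

Answer: ((u (\d.(\e.((d e) e)))) (\d.(\e.((d e) e))))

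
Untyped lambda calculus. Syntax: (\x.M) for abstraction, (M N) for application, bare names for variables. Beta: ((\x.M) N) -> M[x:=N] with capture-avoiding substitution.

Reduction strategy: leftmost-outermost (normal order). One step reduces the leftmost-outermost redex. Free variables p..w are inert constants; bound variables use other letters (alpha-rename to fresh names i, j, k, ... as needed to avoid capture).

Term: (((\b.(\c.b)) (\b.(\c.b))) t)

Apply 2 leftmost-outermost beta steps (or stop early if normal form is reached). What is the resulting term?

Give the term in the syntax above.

Step 0: (((\b.(\c.b)) (\b.(\c.b))) t)
Step 1: ((\c.(\b.(\c.b))) t)
Step 2: (\b.(\c.b))

Answer: (\b.(\c.b))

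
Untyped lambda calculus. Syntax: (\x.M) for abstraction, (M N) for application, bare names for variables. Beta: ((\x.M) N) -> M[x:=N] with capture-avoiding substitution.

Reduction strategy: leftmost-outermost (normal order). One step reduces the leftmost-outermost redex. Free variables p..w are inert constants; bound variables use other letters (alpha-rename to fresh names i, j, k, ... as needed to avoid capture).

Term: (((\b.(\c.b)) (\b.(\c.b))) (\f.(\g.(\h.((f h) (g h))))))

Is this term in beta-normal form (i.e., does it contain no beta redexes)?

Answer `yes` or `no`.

Term: (((\b.(\c.b)) (\b.(\c.b))) (\f.(\g.(\h.((f h) (g h))))))
Found 1 beta redex(es).

Answer: no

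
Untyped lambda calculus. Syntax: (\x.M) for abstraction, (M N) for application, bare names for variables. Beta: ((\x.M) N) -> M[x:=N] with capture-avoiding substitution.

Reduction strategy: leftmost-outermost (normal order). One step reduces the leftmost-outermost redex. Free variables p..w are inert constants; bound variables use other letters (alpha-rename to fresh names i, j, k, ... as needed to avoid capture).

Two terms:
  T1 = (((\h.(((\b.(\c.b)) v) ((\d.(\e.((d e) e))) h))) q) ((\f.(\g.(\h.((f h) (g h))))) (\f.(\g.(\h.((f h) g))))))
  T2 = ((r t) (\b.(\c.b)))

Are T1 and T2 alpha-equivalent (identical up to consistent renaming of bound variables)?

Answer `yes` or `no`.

Answer: no

Derivation:
Term 1: (((\h.(((\b.(\c.b)) v) ((\d.(\e.((d e) e))) h))) q) ((\f.(\g.(\h.((f h) (g h))))) (\f.(\g.(\h.((f h) g))))))
Term 2: ((r t) (\b.(\c.b)))
Alpha-equivalence: compare structure up to binder renaming.
Result: False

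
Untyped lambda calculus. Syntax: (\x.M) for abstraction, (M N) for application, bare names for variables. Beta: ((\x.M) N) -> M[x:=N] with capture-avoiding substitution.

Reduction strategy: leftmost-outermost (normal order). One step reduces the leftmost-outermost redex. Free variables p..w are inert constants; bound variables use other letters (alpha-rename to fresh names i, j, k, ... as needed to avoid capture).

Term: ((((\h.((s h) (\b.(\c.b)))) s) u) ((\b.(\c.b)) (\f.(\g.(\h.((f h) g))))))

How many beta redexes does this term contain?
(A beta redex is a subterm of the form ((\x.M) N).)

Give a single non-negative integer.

Term: ((((\h.((s h) (\b.(\c.b)))) s) u) ((\b.(\c.b)) (\f.(\g.(\h.((f h) g))))))
  Redex: ((\h.((s h) (\b.(\c.b)))) s)
  Redex: ((\b.(\c.b)) (\f.(\g.(\h.((f h) g)))))
Total redexes: 2

Answer: 2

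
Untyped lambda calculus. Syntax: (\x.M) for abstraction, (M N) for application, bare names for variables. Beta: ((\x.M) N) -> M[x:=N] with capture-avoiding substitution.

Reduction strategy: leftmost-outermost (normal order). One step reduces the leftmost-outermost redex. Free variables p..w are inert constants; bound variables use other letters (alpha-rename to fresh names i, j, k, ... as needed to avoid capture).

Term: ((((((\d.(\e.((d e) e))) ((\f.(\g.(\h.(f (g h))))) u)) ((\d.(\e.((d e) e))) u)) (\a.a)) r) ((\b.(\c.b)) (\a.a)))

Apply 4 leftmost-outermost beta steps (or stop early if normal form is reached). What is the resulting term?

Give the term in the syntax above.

Step 0: ((((((\d.(\e.((d e) e))) ((\f.(\g.(\h.(f (g h))))) u)) ((\d.(\e.((d e) e))) u)) (\a.a)) r) ((\b.(\c.b)) (\a.a)))
Step 1: (((((\e.((((\f.(\g.(\h.(f (g h))))) u) e) e)) ((\d.(\e.((d e) e))) u)) (\a.a)) r) ((\b.(\c.b)) (\a.a)))
Step 2: (((((((\f.(\g.(\h.(f (g h))))) u) ((\d.(\e.((d e) e))) u)) ((\d.(\e.((d e) e))) u)) (\a.a)) r) ((\b.(\c.b)) (\a.a)))
Step 3: ((((((\g.(\h.(u (g h)))) ((\d.(\e.((d e) e))) u)) ((\d.(\e.((d e) e))) u)) (\a.a)) r) ((\b.(\c.b)) (\a.a)))
Step 4: (((((\h.(u (((\d.(\e.((d e) e))) u) h))) ((\d.(\e.((d e) e))) u)) (\a.a)) r) ((\b.(\c.b)) (\a.a)))

Answer: (((((\h.(u (((\d.(\e.((d e) e))) u) h))) ((\d.(\e.((d e) e))) u)) (\a.a)) r) ((\b.(\c.b)) (\a.a)))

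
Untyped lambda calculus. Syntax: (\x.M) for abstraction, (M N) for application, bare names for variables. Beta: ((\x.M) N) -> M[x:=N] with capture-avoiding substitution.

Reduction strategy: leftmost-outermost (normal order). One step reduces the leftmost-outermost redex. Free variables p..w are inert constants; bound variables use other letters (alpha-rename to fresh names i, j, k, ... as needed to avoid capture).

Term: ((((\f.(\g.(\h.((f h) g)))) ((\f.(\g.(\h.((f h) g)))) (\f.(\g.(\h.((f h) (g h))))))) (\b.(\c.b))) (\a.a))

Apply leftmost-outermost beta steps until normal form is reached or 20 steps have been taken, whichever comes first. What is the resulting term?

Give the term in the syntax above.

Step 0: ((((\f.(\g.(\h.((f h) g)))) ((\f.(\g.(\h.((f h) g)))) (\f.(\g.(\h.((f h) (g h))))))) (\b.(\c.b))) (\a.a))
Step 1: (((\g.(\h.((((\f.(\g.(\h.((f h) g)))) (\f.(\g.(\h.((f h) (g h)))))) h) g))) (\b.(\c.b))) (\a.a))
Step 2: ((\h.((((\f.(\g.(\h.((f h) g)))) (\f.(\g.(\h.((f h) (g h)))))) h) (\b.(\c.b)))) (\a.a))
Step 3: ((((\f.(\g.(\h.((f h) g)))) (\f.(\g.(\h.((f h) (g h)))))) (\a.a)) (\b.(\c.b)))
Step 4: (((\g.(\h.(((\f.(\g.(\h.((f h) (g h))))) h) g))) (\a.a)) (\b.(\c.b)))
Step 5: ((\h.(((\f.(\g.(\h.((f h) (g h))))) h) (\a.a))) (\b.(\c.b)))
Step 6: (((\f.(\g.(\h.((f h) (g h))))) (\b.(\c.b))) (\a.a))
Step 7: ((\g.(\h.(((\b.(\c.b)) h) (g h)))) (\a.a))
Step 8: (\h.(((\b.(\c.b)) h) ((\a.a) h)))
Step 9: (\h.((\c.h) ((\a.a) h)))
Step 10: (\h.h)

Answer: (\h.h)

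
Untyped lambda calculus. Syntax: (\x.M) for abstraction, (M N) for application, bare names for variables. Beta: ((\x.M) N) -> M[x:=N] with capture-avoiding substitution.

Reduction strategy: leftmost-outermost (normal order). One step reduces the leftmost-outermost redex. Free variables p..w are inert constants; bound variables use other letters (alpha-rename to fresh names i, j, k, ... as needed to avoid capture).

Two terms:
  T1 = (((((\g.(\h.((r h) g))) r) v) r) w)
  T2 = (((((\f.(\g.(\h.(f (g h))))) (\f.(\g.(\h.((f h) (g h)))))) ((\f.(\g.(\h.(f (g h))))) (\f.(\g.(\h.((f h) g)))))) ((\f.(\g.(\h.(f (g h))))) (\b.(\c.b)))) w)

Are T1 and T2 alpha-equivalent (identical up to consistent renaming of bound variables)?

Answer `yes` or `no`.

Term 1: (((((\g.(\h.((r h) g))) r) v) r) w)
Term 2: (((((\f.(\g.(\h.(f (g h))))) (\f.(\g.(\h.((f h) (g h)))))) ((\f.(\g.(\h.(f (g h))))) (\f.(\g.(\h.((f h) g)))))) ((\f.(\g.(\h.(f (g h))))) (\b.(\c.b)))) w)
Alpha-equivalence: compare structure up to binder renaming.
Result: False

Answer: no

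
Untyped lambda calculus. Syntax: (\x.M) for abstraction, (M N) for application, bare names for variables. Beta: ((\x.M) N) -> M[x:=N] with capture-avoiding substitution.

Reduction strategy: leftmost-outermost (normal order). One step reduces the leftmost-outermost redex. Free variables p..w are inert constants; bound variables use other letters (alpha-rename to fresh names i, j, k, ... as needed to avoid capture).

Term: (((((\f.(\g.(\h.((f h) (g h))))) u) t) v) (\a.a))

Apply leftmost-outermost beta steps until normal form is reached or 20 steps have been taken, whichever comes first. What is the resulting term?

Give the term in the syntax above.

Answer: (((u v) (t v)) (\a.a))

Derivation:
Step 0: (((((\f.(\g.(\h.((f h) (g h))))) u) t) v) (\a.a))
Step 1: ((((\g.(\h.((u h) (g h)))) t) v) (\a.a))
Step 2: (((\h.((u h) (t h))) v) (\a.a))
Step 3: (((u v) (t v)) (\a.a))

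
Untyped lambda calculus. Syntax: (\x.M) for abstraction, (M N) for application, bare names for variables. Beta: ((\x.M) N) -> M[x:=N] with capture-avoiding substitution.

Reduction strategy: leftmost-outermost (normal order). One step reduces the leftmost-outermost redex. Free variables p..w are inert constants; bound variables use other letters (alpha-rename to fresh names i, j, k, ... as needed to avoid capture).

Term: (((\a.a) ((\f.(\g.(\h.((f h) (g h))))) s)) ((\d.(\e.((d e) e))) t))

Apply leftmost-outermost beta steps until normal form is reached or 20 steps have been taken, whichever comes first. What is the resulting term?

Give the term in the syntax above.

Answer: (\h.((s h) ((t h) h)))

Derivation:
Step 0: (((\a.a) ((\f.(\g.(\h.((f h) (g h))))) s)) ((\d.(\e.((d e) e))) t))
Step 1: (((\f.(\g.(\h.((f h) (g h))))) s) ((\d.(\e.((d e) e))) t))
Step 2: ((\g.(\h.((s h) (g h)))) ((\d.(\e.((d e) e))) t))
Step 3: (\h.((s h) (((\d.(\e.((d e) e))) t) h)))
Step 4: (\h.((s h) ((\e.((t e) e)) h)))
Step 5: (\h.((s h) ((t h) h)))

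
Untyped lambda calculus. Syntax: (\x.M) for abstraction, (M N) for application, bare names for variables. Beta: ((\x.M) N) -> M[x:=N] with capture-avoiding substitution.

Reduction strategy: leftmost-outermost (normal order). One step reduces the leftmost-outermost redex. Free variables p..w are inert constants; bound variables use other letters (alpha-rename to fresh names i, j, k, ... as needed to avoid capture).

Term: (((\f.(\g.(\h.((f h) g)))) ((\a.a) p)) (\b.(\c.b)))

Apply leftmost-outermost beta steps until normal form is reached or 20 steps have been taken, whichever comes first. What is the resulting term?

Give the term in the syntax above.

Step 0: (((\f.(\g.(\h.((f h) g)))) ((\a.a) p)) (\b.(\c.b)))
Step 1: ((\g.(\h.((((\a.a) p) h) g))) (\b.(\c.b)))
Step 2: (\h.((((\a.a) p) h) (\b.(\c.b))))
Step 3: (\h.((p h) (\b.(\c.b))))

Answer: (\h.((p h) (\b.(\c.b))))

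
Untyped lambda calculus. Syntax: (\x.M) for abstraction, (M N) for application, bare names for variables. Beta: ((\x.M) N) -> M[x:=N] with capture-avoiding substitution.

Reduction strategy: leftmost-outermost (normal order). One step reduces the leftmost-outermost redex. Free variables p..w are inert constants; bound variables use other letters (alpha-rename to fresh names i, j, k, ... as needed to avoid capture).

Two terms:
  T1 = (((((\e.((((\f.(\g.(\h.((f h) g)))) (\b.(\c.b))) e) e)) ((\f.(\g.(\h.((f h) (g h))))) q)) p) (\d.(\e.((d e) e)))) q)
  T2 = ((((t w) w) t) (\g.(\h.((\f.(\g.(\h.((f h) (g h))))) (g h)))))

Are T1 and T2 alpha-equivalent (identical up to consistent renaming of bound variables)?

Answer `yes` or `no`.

Term 1: (((((\e.((((\f.(\g.(\h.((f h) g)))) (\b.(\c.b))) e) e)) ((\f.(\g.(\h.((f h) (g h))))) q)) p) (\d.(\e.((d e) e)))) q)
Term 2: ((((t w) w) t) (\g.(\h.((\f.(\g.(\h.((f h) (g h))))) (g h)))))
Alpha-equivalence: compare structure up to binder renaming.
Result: False

Answer: no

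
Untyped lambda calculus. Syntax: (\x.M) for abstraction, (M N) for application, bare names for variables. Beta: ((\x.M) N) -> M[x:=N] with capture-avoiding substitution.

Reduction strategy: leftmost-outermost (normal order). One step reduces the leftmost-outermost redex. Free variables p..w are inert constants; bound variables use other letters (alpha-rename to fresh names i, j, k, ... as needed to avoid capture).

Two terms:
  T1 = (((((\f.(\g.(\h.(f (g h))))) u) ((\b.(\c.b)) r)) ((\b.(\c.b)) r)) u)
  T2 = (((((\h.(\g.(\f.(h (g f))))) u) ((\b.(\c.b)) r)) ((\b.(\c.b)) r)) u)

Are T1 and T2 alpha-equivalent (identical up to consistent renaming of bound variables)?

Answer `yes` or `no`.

Term 1: (((((\f.(\g.(\h.(f (g h))))) u) ((\b.(\c.b)) r)) ((\b.(\c.b)) r)) u)
Term 2: (((((\h.(\g.(\f.(h (g f))))) u) ((\b.(\c.b)) r)) ((\b.(\c.b)) r)) u)
Alpha-equivalence: compare structure up to binder renaming.
Result: True

Answer: yes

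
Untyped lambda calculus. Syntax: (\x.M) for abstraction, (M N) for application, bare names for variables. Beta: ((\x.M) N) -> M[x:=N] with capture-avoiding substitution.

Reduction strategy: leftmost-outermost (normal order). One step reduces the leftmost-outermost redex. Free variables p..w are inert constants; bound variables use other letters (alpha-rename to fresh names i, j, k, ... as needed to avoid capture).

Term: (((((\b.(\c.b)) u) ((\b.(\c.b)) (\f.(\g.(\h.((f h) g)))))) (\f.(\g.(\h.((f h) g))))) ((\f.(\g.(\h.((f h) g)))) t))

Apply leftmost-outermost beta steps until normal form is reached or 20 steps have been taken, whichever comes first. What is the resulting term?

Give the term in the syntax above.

Answer: ((u (\f.(\g.(\h.((f h) g))))) (\g.(\h.((t h) g))))

Derivation:
Step 0: (((((\b.(\c.b)) u) ((\b.(\c.b)) (\f.(\g.(\h.((f h) g)))))) (\f.(\g.(\h.((f h) g))))) ((\f.(\g.(\h.((f h) g)))) t))
Step 1: ((((\c.u) ((\b.(\c.b)) (\f.(\g.(\h.((f h) g)))))) (\f.(\g.(\h.((f h) g))))) ((\f.(\g.(\h.((f h) g)))) t))
Step 2: ((u (\f.(\g.(\h.((f h) g))))) ((\f.(\g.(\h.((f h) g)))) t))
Step 3: ((u (\f.(\g.(\h.((f h) g))))) (\g.(\h.((t h) g))))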